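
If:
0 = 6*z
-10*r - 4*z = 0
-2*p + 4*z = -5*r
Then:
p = 0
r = 0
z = 0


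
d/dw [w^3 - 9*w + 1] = 3*w^2 - 9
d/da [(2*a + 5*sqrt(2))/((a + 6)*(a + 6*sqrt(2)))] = (2*(a + 6)*(a + 6*sqrt(2)) - (a + 6)*(2*a + 5*sqrt(2)) - (a + 6*sqrt(2))*(2*a + 5*sqrt(2)))/((a + 6)^2*(a + 6*sqrt(2))^2)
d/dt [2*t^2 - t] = 4*t - 1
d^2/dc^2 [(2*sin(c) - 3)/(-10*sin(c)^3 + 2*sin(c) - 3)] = 10*(80*sin(c)^6 - 270*sin(c)^5 - 104*sin(c)^4 + 294*sin(c)^3 + 73*sin(c)^2 + 36*sin(c) - 54)*sin(c)/(10*sin(c)^3 - 2*sin(c) + 3)^3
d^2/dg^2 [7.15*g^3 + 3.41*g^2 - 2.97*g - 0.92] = 42.9*g + 6.82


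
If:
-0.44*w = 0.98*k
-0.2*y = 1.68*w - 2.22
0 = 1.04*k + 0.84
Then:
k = -0.81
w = 1.80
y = -4.01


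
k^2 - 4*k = k*(k - 4)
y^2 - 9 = (y - 3)*(y + 3)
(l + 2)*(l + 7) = l^2 + 9*l + 14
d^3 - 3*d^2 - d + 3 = (d - 3)*(d - 1)*(d + 1)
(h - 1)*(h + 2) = h^2 + h - 2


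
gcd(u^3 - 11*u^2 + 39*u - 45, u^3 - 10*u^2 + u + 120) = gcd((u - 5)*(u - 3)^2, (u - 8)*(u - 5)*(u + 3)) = u - 5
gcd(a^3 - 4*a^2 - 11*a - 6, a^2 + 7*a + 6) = a + 1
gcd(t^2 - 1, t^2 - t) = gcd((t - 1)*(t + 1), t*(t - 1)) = t - 1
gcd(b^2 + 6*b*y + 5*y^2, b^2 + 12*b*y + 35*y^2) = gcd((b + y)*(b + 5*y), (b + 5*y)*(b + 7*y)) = b + 5*y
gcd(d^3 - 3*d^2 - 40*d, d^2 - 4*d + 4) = 1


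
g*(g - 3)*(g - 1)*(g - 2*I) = g^4 - 4*g^3 - 2*I*g^3 + 3*g^2 + 8*I*g^2 - 6*I*g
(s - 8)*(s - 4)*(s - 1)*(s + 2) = s^4 - 11*s^3 + 18*s^2 + 56*s - 64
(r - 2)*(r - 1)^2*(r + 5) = r^4 + r^3 - 15*r^2 + 23*r - 10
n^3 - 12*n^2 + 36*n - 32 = (n - 8)*(n - 2)^2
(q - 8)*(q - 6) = q^2 - 14*q + 48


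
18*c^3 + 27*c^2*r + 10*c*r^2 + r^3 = (c + r)*(3*c + r)*(6*c + r)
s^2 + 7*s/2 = s*(s + 7/2)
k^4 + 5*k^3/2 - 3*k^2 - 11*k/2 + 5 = (k - 1)^2*(k + 2)*(k + 5/2)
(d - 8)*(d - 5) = d^2 - 13*d + 40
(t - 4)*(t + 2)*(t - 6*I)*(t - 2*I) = t^4 - 2*t^3 - 8*I*t^3 - 20*t^2 + 16*I*t^2 + 24*t + 64*I*t + 96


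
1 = 1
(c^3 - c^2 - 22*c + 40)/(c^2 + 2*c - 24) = (c^2 + 3*c - 10)/(c + 6)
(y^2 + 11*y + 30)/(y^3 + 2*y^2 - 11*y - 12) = (y^2 + 11*y + 30)/(y^3 + 2*y^2 - 11*y - 12)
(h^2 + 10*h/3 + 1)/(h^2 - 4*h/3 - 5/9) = 3*(h + 3)/(3*h - 5)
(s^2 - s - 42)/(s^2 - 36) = (s - 7)/(s - 6)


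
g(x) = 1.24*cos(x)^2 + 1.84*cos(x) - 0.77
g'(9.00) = 0.17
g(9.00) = -1.42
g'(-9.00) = -0.17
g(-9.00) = -1.42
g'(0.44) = -1.74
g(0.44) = 1.91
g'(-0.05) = 0.22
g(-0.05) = 2.30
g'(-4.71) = -1.83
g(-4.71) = -0.77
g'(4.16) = 0.46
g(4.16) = -1.39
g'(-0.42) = 1.67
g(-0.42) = 1.94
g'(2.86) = 0.15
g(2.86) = -1.39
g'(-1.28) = 2.44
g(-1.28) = -0.14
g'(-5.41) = -2.63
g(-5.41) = 0.92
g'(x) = -2.48*sin(x)*cos(x) - 1.84*sin(x)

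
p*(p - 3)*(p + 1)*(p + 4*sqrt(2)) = p^4 - 2*p^3 + 4*sqrt(2)*p^3 - 8*sqrt(2)*p^2 - 3*p^2 - 12*sqrt(2)*p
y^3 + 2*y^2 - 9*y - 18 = (y - 3)*(y + 2)*(y + 3)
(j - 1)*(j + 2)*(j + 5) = j^3 + 6*j^2 + 3*j - 10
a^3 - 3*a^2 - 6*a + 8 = (a - 4)*(a - 1)*(a + 2)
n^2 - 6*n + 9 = (n - 3)^2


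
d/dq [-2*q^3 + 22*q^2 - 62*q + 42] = -6*q^2 + 44*q - 62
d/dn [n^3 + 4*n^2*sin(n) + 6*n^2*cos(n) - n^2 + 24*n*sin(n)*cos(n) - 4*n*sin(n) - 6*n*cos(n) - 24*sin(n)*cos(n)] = -6*n^2*sin(n) + 4*n^2*cos(n) + 3*n^2 + 14*n*sin(n) + 8*n*cos(n) + 24*n*cos(2*n) - 2*n - 4*sin(n) + 12*sin(2*n) - 6*cos(n) - 24*cos(2*n)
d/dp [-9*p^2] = -18*p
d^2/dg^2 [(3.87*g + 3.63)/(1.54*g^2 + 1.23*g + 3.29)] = ((3.08*g + 1.23)*(3.87*g + 3.63)*(6.16*g + 2.46) - (35.7588*g + 20.7006)*(1.54*g^2 + 1.23*g + 3.29))/(1.54*g^2 + 1.23*g + 3.29)^3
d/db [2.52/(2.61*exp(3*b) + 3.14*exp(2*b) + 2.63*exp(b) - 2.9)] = (-19.7316*exp(2*b) - 15.8256*exp(b) - 6.6276)*exp(b)/(2.61*exp(3*b) + 3.14*exp(2*b) + 2.63*exp(b) - 2.9)^2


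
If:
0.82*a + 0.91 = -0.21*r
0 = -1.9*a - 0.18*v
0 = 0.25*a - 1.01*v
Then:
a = 0.00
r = -4.33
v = 0.00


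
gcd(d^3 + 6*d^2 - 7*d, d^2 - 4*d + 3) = d - 1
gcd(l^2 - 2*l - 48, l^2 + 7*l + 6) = l + 6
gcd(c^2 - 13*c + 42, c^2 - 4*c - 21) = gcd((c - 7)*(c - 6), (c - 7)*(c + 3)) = c - 7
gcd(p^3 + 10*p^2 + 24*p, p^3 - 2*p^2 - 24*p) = p^2 + 4*p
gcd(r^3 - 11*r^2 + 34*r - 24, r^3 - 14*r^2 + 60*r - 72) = r - 6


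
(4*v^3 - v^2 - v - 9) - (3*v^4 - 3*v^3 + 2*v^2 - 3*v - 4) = -3*v^4 + 7*v^3 - 3*v^2 + 2*v - 5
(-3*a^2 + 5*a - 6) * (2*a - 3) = -6*a^3 + 19*a^2 - 27*a + 18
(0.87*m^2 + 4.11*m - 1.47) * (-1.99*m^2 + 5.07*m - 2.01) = -1.7313*m^4 - 3.768*m^3 + 22.0143*m^2 - 15.714*m + 2.9547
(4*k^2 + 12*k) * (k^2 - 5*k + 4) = 4*k^4 - 8*k^3 - 44*k^2 + 48*k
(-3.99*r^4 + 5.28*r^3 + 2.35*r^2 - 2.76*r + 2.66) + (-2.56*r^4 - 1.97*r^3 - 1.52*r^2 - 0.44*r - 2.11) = -6.55*r^4 + 3.31*r^3 + 0.83*r^2 - 3.2*r + 0.55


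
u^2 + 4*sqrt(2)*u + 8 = (u + 2*sqrt(2))^2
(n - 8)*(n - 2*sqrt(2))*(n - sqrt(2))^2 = n^4 - 8*n^3 - 4*sqrt(2)*n^3 + 10*n^2 + 32*sqrt(2)*n^2 - 80*n - 4*sqrt(2)*n + 32*sqrt(2)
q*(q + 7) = q^2 + 7*q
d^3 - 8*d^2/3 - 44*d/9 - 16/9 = (d - 4)*(d + 2/3)^2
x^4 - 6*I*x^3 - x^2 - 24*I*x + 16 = (x - 4*I)^2*(x + I)^2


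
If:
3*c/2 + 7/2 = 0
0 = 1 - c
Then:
No Solution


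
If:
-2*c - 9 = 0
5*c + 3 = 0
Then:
No Solution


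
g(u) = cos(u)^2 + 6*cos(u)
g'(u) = -2*sin(u)*cos(u) - 6*sin(u)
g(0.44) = 6.25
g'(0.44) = -3.33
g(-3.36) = -4.90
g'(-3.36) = -0.88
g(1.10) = 2.93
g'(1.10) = -6.16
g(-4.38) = -1.85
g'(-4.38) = -5.05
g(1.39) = 1.11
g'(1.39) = -6.26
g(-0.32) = 6.60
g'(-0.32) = 2.48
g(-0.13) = 6.93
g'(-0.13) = 1.03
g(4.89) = 1.09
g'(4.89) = 6.25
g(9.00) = -4.64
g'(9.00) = -1.72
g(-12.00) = 5.78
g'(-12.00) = -4.13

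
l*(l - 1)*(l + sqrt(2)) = l^3 - l^2 + sqrt(2)*l^2 - sqrt(2)*l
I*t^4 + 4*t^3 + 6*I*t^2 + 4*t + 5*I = (t - 5*I)*(t + I)^2*(I*t + 1)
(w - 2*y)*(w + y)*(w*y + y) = w^3*y - w^2*y^2 + w^2*y - 2*w*y^3 - w*y^2 - 2*y^3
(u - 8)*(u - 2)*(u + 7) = u^3 - 3*u^2 - 54*u + 112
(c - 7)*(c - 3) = c^2 - 10*c + 21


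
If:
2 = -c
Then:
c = -2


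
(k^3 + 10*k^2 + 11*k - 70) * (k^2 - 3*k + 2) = k^5 + 7*k^4 - 17*k^3 - 83*k^2 + 232*k - 140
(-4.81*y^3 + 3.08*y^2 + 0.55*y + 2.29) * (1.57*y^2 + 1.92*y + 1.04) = -7.5517*y^5 - 4.3996*y^4 + 1.7747*y^3 + 7.8545*y^2 + 4.9688*y + 2.3816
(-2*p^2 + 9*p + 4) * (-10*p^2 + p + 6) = 20*p^4 - 92*p^3 - 43*p^2 + 58*p + 24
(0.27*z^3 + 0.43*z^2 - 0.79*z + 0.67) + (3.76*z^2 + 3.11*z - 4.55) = 0.27*z^3 + 4.19*z^2 + 2.32*z - 3.88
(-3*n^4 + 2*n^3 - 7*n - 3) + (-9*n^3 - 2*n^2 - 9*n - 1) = -3*n^4 - 7*n^3 - 2*n^2 - 16*n - 4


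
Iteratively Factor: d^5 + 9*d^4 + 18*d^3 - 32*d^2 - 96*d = (d)*(d^4 + 9*d^3 + 18*d^2 - 32*d - 96) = d*(d + 3)*(d^3 + 6*d^2 - 32) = d*(d + 3)*(d + 4)*(d^2 + 2*d - 8) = d*(d - 2)*(d + 3)*(d + 4)*(d + 4)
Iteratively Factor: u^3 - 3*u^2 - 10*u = (u + 2)*(u^2 - 5*u) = (u - 5)*(u + 2)*(u)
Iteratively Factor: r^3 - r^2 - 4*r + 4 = (r - 2)*(r^2 + r - 2) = (r - 2)*(r + 2)*(r - 1)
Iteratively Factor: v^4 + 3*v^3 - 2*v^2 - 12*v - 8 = (v - 2)*(v^3 + 5*v^2 + 8*v + 4) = (v - 2)*(v + 2)*(v^2 + 3*v + 2) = (v - 2)*(v + 2)^2*(v + 1)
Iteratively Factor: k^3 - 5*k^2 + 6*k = (k)*(k^2 - 5*k + 6) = k*(k - 2)*(k - 3)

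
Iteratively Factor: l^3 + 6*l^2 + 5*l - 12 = (l + 3)*(l^2 + 3*l - 4) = (l - 1)*(l + 3)*(l + 4)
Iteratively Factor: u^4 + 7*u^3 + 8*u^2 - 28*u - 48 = (u + 2)*(u^3 + 5*u^2 - 2*u - 24) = (u - 2)*(u + 2)*(u^2 + 7*u + 12) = (u - 2)*(u + 2)*(u + 4)*(u + 3)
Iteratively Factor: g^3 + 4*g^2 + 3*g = (g + 1)*(g^2 + 3*g) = (g + 1)*(g + 3)*(g)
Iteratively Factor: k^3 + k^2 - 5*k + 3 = (k - 1)*(k^2 + 2*k - 3) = (k - 1)^2*(k + 3)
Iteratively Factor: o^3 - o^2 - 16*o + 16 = (o - 4)*(o^2 + 3*o - 4) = (o - 4)*(o + 4)*(o - 1)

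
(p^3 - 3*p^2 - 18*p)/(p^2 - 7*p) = (p^2 - 3*p - 18)/(p - 7)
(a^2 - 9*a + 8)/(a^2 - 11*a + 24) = (a - 1)/(a - 3)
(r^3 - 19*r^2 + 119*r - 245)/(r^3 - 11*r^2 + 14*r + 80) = (r^2 - 14*r + 49)/(r^2 - 6*r - 16)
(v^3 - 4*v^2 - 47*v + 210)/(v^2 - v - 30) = (v^2 + 2*v - 35)/(v + 5)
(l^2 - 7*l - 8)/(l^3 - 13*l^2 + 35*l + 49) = (l - 8)/(l^2 - 14*l + 49)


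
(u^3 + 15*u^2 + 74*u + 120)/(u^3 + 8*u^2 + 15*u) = (u^2 + 10*u + 24)/(u*(u + 3))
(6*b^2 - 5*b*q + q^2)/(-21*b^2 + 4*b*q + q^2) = (-2*b + q)/(7*b + q)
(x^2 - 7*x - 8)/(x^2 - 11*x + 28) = (x^2 - 7*x - 8)/(x^2 - 11*x + 28)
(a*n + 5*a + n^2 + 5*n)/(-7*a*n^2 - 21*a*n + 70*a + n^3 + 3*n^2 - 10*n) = (-a - n)/(7*a*n - 14*a - n^2 + 2*n)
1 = 1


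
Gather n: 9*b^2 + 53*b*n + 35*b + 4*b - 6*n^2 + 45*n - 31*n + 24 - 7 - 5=9*b^2 + 39*b - 6*n^2 + n*(53*b + 14) + 12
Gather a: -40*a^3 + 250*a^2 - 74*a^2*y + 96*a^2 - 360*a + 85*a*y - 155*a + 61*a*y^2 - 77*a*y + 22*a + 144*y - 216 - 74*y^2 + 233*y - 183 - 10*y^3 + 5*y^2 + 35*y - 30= -40*a^3 + a^2*(346 - 74*y) + a*(61*y^2 + 8*y - 493) - 10*y^3 - 69*y^2 + 412*y - 429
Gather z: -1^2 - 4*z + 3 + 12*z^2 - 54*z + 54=12*z^2 - 58*z + 56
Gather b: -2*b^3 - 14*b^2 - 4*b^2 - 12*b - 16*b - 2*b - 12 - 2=-2*b^3 - 18*b^2 - 30*b - 14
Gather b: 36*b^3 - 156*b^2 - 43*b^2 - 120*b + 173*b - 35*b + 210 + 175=36*b^3 - 199*b^2 + 18*b + 385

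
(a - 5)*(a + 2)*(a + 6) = a^3 + 3*a^2 - 28*a - 60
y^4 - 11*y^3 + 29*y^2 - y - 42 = (y - 7)*(y - 3)*(y - 2)*(y + 1)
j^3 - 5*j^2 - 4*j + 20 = (j - 5)*(j - 2)*(j + 2)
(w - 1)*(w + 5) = w^2 + 4*w - 5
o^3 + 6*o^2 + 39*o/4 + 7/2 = (o + 1/2)*(o + 2)*(o + 7/2)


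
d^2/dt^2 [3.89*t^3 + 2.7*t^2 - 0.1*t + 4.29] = 23.34*t + 5.4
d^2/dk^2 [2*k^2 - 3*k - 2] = 4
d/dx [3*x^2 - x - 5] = 6*x - 1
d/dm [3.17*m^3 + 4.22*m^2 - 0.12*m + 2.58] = 9.51*m^2 + 8.44*m - 0.12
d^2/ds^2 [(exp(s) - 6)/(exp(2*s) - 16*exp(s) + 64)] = (exp(2*s) + 8*exp(s) - 32)*exp(s)/(exp(4*s) - 32*exp(3*s) + 384*exp(2*s) - 2048*exp(s) + 4096)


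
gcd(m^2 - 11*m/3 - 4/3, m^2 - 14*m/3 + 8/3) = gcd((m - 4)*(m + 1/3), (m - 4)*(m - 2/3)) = m - 4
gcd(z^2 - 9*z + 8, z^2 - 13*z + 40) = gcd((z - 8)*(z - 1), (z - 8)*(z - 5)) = z - 8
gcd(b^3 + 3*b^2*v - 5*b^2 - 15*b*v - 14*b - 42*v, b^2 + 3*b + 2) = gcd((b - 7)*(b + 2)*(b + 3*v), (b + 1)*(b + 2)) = b + 2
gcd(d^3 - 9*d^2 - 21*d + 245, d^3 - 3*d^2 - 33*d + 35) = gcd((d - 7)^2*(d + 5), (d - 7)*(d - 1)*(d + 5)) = d^2 - 2*d - 35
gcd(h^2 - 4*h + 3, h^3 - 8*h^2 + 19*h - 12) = h^2 - 4*h + 3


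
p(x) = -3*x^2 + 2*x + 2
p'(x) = 2 - 6*x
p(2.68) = -14.19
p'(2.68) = -14.08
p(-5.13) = -87.21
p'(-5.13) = 32.78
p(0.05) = 2.09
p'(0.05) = 1.70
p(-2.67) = -24.73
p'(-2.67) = 18.02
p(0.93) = 1.27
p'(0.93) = -3.58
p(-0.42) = 0.63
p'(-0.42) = 4.52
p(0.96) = 1.16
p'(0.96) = -3.76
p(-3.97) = -53.22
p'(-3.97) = 25.82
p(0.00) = 2.00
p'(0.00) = 2.00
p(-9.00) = -259.00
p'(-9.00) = 56.00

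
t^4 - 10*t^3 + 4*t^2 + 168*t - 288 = (t - 6)^2*(t - 2)*(t + 4)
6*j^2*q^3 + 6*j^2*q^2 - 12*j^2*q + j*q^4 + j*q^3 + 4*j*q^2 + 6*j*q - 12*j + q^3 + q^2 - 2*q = (6*j + q)*(q - 1)*(q + 2)*(j*q + 1)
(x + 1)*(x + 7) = x^2 + 8*x + 7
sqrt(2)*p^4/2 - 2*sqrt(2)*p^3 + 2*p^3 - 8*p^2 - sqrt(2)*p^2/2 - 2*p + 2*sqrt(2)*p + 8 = (p - 4)*(p - 1)*(p + 2*sqrt(2))*(sqrt(2)*p/2 + sqrt(2)/2)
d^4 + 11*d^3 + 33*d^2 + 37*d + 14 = (d + 1)^2*(d + 2)*(d + 7)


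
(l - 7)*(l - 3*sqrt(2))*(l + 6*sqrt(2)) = l^3 - 7*l^2 + 3*sqrt(2)*l^2 - 36*l - 21*sqrt(2)*l + 252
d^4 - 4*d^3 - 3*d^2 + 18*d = d*(d - 3)^2*(d + 2)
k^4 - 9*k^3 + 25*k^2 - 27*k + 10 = (k - 5)*(k - 2)*(k - 1)^2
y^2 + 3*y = y*(y + 3)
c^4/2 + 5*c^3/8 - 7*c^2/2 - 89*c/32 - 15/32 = (c/2 + 1/4)*(c - 5/2)*(c + 1/4)*(c + 3)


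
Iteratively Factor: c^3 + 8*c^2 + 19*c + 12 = (c + 3)*(c^2 + 5*c + 4) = (c + 1)*(c + 3)*(c + 4)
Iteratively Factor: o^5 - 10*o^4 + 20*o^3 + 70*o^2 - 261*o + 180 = (o - 3)*(o^4 - 7*o^3 - o^2 + 67*o - 60) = (o - 5)*(o - 3)*(o^3 - 2*o^2 - 11*o + 12) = (o - 5)*(o - 3)*(o - 1)*(o^2 - o - 12) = (o - 5)*(o - 3)*(o - 1)*(o + 3)*(o - 4)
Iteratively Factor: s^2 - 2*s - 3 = (s + 1)*(s - 3)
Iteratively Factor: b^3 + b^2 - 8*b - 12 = (b - 3)*(b^2 + 4*b + 4) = (b - 3)*(b + 2)*(b + 2)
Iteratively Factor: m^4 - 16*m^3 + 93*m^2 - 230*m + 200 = (m - 5)*(m^3 - 11*m^2 + 38*m - 40) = (m - 5)*(m - 4)*(m^2 - 7*m + 10) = (m - 5)*(m - 4)*(m - 2)*(m - 5)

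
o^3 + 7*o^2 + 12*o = o*(o + 3)*(o + 4)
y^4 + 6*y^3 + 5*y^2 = y^2*(y + 1)*(y + 5)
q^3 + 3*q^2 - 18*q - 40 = (q - 4)*(q + 2)*(q + 5)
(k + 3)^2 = k^2 + 6*k + 9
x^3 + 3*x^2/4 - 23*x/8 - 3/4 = (x - 3/2)*(x + 1/4)*(x + 2)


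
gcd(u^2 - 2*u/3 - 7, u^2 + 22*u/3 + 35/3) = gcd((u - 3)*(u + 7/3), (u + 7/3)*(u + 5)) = u + 7/3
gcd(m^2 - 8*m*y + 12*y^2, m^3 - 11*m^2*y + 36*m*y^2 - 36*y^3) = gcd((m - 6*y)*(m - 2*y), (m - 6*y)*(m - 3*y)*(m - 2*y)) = m^2 - 8*m*y + 12*y^2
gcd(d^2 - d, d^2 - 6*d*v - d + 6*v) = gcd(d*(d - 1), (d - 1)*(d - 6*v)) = d - 1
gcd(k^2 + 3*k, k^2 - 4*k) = k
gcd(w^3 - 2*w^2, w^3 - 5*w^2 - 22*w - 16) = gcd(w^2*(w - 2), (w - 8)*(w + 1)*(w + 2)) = 1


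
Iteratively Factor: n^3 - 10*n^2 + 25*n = (n - 5)*(n^2 - 5*n) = (n - 5)^2*(n)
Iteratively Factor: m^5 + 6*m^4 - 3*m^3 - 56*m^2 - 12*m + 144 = (m - 2)*(m^4 + 8*m^3 + 13*m^2 - 30*m - 72) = (m - 2)^2*(m^3 + 10*m^2 + 33*m + 36) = (m - 2)^2*(m + 4)*(m^2 + 6*m + 9) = (m - 2)^2*(m + 3)*(m + 4)*(m + 3)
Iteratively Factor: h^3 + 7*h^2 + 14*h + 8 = (h + 1)*(h^2 + 6*h + 8) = (h + 1)*(h + 4)*(h + 2)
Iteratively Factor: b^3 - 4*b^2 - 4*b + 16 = (b + 2)*(b^2 - 6*b + 8) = (b - 4)*(b + 2)*(b - 2)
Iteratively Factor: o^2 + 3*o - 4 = (o - 1)*(o + 4)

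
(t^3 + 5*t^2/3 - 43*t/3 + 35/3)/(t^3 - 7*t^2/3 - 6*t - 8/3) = (-3*t^3 - 5*t^2 + 43*t - 35)/(-3*t^3 + 7*t^2 + 18*t + 8)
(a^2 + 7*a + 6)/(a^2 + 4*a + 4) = (a^2 + 7*a + 6)/(a^2 + 4*a + 4)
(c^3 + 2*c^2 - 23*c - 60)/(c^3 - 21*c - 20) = (c + 3)/(c + 1)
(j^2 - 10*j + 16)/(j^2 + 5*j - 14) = (j - 8)/(j + 7)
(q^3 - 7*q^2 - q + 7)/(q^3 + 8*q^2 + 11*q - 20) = (q^2 - 6*q - 7)/(q^2 + 9*q + 20)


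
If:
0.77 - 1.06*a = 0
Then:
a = 0.73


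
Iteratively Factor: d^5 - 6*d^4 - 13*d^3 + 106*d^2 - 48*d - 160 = (d + 4)*(d^4 - 10*d^3 + 27*d^2 - 2*d - 40) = (d + 1)*(d + 4)*(d^3 - 11*d^2 + 38*d - 40) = (d - 5)*(d + 1)*(d + 4)*(d^2 - 6*d + 8) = (d - 5)*(d - 4)*(d + 1)*(d + 4)*(d - 2)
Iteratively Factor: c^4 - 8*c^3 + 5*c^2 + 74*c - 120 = (c - 5)*(c^3 - 3*c^2 - 10*c + 24) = (c - 5)*(c - 2)*(c^2 - c - 12) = (c - 5)*(c - 4)*(c - 2)*(c + 3)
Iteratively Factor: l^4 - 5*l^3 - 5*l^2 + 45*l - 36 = (l - 1)*(l^3 - 4*l^2 - 9*l + 36) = (l - 4)*(l - 1)*(l^2 - 9) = (l - 4)*(l - 1)*(l + 3)*(l - 3)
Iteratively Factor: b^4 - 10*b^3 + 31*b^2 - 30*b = (b - 3)*(b^3 - 7*b^2 + 10*b) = (b - 3)*(b - 2)*(b^2 - 5*b) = (b - 5)*(b - 3)*(b - 2)*(b)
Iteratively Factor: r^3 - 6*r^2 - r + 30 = (r - 5)*(r^2 - r - 6) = (r - 5)*(r + 2)*(r - 3)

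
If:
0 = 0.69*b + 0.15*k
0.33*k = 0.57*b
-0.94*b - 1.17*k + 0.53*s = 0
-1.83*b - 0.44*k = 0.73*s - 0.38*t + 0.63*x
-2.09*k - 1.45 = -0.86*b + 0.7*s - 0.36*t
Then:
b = 0.00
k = 0.00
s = 0.00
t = 4.03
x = 2.43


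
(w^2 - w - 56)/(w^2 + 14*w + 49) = (w - 8)/(w + 7)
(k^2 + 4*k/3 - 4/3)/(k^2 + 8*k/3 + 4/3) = (3*k - 2)/(3*k + 2)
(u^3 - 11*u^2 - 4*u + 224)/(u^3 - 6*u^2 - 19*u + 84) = (u - 8)/(u - 3)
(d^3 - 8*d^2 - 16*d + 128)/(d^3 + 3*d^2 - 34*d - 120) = (d^2 - 12*d + 32)/(d^2 - d - 30)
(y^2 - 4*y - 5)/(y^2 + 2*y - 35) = (y + 1)/(y + 7)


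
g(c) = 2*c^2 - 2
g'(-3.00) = -12.00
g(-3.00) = 16.00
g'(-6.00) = -24.00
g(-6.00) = 70.00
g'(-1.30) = -5.20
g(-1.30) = 1.38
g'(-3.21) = -12.84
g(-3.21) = 18.61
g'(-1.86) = -7.44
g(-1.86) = 4.92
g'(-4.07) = -16.28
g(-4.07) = 31.13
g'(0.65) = 2.60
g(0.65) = -1.16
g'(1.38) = 5.52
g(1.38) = 1.81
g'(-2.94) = -11.76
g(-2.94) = 15.29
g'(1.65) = 6.60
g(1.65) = 3.44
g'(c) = 4*c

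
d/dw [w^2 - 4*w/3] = 2*w - 4/3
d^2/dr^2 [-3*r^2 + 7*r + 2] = -6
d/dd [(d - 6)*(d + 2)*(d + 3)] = 3*d^2 - 2*d - 24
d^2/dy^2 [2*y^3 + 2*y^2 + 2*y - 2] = 12*y + 4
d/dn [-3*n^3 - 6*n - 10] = -9*n^2 - 6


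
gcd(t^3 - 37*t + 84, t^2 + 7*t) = t + 7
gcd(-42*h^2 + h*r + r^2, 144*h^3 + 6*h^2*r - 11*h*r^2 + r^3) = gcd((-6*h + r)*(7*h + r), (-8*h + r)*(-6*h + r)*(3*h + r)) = -6*h + r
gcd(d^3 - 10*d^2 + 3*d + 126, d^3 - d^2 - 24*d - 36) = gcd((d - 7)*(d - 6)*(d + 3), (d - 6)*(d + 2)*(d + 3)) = d^2 - 3*d - 18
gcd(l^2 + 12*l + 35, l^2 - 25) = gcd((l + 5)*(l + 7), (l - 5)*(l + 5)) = l + 5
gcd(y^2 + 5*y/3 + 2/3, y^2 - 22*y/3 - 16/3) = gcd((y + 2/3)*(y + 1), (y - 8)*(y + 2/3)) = y + 2/3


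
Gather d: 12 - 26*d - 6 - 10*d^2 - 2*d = -10*d^2 - 28*d + 6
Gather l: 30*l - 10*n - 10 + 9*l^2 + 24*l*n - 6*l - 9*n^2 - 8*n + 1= 9*l^2 + l*(24*n + 24) - 9*n^2 - 18*n - 9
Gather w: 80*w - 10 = 80*w - 10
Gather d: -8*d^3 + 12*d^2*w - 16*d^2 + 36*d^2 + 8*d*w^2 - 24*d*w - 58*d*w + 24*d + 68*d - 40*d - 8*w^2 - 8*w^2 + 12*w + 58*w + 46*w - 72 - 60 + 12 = -8*d^3 + d^2*(12*w + 20) + d*(8*w^2 - 82*w + 52) - 16*w^2 + 116*w - 120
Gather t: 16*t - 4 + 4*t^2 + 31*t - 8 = 4*t^2 + 47*t - 12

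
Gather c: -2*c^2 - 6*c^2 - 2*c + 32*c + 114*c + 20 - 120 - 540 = -8*c^2 + 144*c - 640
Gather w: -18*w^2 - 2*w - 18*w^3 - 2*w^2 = -18*w^3 - 20*w^2 - 2*w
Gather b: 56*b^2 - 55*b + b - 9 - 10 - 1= 56*b^2 - 54*b - 20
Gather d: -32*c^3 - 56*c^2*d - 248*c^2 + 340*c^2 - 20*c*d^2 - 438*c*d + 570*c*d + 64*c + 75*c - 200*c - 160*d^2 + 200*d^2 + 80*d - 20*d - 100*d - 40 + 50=-32*c^3 + 92*c^2 - 61*c + d^2*(40 - 20*c) + d*(-56*c^2 + 132*c - 40) + 10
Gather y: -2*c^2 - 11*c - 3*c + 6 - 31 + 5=-2*c^2 - 14*c - 20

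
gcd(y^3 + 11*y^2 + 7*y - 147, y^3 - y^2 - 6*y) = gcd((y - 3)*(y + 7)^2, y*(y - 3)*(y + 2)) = y - 3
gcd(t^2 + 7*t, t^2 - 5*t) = t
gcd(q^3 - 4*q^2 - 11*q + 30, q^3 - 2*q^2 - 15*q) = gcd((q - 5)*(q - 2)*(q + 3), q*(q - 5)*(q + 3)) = q^2 - 2*q - 15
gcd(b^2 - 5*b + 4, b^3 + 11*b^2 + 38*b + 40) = 1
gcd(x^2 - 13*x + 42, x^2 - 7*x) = x - 7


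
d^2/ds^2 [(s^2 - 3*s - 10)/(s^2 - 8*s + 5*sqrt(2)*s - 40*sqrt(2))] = 2*(-(2*s - 8 + 5*sqrt(2))^2*(-s^2 + 3*s + 10) + (-s^2 + 3*s - (2*s - 3)*(2*s - 8 + 5*sqrt(2)) + 10)*(s^2 - 8*s + 5*sqrt(2)*s - 40*sqrt(2)) + (s^2 - 8*s + 5*sqrt(2)*s - 40*sqrt(2))^2)/(s^2 - 8*s + 5*sqrt(2)*s - 40*sqrt(2))^3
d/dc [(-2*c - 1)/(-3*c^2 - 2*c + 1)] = 2*(-3*c^2 - 3*c - 2)/(9*c^4 + 12*c^3 - 2*c^2 - 4*c + 1)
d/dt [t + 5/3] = 1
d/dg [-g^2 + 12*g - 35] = 12 - 2*g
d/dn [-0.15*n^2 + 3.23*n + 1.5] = 3.23 - 0.3*n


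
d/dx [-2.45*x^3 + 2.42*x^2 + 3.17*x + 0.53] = -7.35*x^2 + 4.84*x + 3.17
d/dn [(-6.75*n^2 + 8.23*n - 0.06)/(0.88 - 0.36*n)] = (2.43*n^2 - 11.88*n + 7.2208)/(0.1296*n^2 - 0.6336*n + 0.7744)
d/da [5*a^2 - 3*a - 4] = 10*a - 3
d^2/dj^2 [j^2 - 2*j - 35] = 2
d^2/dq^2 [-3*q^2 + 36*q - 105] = -6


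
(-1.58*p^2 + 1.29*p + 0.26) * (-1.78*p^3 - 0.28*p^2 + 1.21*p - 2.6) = 2.8124*p^5 - 1.8538*p^4 - 2.7358*p^3 + 5.5961*p^2 - 3.0394*p - 0.676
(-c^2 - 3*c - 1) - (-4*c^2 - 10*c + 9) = 3*c^2 + 7*c - 10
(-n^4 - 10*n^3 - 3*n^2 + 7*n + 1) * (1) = -n^4 - 10*n^3 - 3*n^2 + 7*n + 1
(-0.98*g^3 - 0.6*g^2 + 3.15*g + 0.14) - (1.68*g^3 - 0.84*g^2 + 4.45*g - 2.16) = -2.66*g^3 + 0.24*g^2 - 1.3*g + 2.3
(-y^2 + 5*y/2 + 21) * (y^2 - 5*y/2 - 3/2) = -y^4 + 5*y^3 + 65*y^2/4 - 225*y/4 - 63/2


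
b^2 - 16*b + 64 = (b - 8)^2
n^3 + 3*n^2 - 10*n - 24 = (n - 3)*(n + 2)*(n + 4)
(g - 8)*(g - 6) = g^2 - 14*g + 48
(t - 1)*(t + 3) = t^2 + 2*t - 3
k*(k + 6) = k^2 + 6*k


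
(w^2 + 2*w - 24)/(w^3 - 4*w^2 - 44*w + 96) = (w - 4)/(w^2 - 10*w + 16)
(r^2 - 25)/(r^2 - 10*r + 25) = (r + 5)/(r - 5)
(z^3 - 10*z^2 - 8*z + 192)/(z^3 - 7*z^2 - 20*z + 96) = (z - 6)/(z - 3)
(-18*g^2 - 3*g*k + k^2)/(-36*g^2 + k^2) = (3*g + k)/(6*g + k)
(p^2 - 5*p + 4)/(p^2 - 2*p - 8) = (p - 1)/(p + 2)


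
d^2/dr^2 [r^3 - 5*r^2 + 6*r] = 6*r - 10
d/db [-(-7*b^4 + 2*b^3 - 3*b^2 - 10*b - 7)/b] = 21*b^2 - 4*b + 3 - 7/b^2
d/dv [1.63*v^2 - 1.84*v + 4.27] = 3.26*v - 1.84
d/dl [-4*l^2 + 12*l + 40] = 12 - 8*l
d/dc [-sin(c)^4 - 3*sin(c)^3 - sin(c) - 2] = -(4*sin(c)^3 + 9*sin(c)^2 + 1)*cos(c)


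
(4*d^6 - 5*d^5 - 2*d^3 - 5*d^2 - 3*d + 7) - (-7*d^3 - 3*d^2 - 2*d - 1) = 4*d^6 - 5*d^5 + 5*d^3 - 2*d^2 - d + 8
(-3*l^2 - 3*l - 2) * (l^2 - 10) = -3*l^4 - 3*l^3 + 28*l^2 + 30*l + 20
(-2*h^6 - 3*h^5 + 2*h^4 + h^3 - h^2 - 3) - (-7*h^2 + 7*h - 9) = -2*h^6 - 3*h^5 + 2*h^4 + h^3 + 6*h^2 - 7*h + 6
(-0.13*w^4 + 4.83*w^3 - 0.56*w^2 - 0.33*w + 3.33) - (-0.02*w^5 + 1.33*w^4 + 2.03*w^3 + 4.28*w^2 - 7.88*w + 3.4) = 0.02*w^5 - 1.46*w^4 + 2.8*w^3 - 4.84*w^2 + 7.55*w - 0.0699999999999998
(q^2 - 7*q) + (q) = q^2 - 6*q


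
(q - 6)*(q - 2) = q^2 - 8*q + 12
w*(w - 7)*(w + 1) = w^3 - 6*w^2 - 7*w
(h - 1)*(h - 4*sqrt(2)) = h^2 - 4*sqrt(2)*h - h + 4*sqrt(2)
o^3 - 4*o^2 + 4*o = o*(o - 2)^2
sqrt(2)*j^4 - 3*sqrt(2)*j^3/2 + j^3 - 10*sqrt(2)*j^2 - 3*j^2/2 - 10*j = j*(j - 4)*(j + 5/2)*(sqrt(2)*j + 1)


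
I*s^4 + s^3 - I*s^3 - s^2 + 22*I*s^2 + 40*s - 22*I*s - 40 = (s - 4*I)*(s - 2*I)*(s + 5*I)*(I*s - I)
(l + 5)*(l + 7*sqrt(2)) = l^2 + 5*l + 7*sqrt(2)*l + 35*sqrt(2)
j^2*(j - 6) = j^3 - 6*j^2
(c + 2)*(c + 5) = c^2 + 7*c + 10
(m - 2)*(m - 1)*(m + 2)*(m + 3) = m^4 + 2*m^3 - 7*m^2 - 8*m + 12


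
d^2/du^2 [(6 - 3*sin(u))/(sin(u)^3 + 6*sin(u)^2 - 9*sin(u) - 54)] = 3*(4*sin(u)^7 - 66*sin(u)^5 + 492*sin(u)^4 + 1398*sin(u)^3 - 3564*sin(u)^2 + 1944*sin(u) + 2592)/(sin(u)^3 + 6*sin(u)^2 - 9*sin(u) - 54)^3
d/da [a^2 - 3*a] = 2*a - 3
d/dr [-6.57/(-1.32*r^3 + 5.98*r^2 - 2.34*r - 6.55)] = (-26.0172*r^2 + 78.5772*r - 15.3738)/(1.32*r^3 - 5.98*r^2 + 2.34*r + 6.55)^2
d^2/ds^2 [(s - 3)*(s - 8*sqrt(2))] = 2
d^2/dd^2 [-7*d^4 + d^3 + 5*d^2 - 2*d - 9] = -84*d^2 + 6*d + 10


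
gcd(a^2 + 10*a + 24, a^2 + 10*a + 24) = a^2 + 10*a + 24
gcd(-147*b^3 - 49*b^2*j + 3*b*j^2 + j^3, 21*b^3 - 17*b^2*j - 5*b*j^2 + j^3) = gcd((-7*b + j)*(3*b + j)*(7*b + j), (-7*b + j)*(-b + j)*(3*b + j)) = 21*b^2 + 4*b*j - j^2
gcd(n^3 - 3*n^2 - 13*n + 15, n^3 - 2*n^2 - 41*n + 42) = n - 1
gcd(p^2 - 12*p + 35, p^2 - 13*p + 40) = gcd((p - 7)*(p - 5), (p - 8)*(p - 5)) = p - 5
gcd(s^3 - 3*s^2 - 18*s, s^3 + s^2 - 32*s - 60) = s - 6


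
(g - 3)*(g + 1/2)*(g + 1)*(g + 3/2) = g^4 - 25*g^2/4 - 15*g/2 - 9/4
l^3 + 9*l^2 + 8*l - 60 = (l - 2)*(l + 5)*(l + 6)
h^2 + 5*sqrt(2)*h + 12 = (h + 2*sqrt(2))*(h + 3*sqrt(2))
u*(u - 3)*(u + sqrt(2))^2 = u^4 - 3*u^3 + 2*sqrt(2)*u^3 - 6*sqrt(2)*u^2 + 2*u^2 - 6*u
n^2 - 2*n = n*(n - 2)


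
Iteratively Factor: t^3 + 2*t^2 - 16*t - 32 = (t + 2)*(t^2 - 16) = (t - 4)*(t + 2)*(t + 4)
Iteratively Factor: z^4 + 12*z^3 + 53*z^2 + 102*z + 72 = (z + 3)*(z^3 + 9*z^2 + 26*z + 24) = (z + 3)*(z + 4)*(z^2 + 5*z + 6) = (z + 2)*(z + 3)*(z + 4)*(z + 3)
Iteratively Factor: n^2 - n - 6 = (n + 2)*(n - 3)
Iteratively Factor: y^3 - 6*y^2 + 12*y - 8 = (y - 2)*(y^2 - 4*y + 4) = (y - 2)^2*(y - 2)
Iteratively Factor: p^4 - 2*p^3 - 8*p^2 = (p)*(p^3 - 2*p^2 - 8*p) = p*(p - 4)*(p^2 + 2*p) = p^2*(p - 4)*(p + 2)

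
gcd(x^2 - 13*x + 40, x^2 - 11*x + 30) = x - 5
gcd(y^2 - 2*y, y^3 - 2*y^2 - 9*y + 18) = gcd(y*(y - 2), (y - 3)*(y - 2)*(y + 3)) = y - 2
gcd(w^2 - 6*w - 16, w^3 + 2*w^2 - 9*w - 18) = w + 2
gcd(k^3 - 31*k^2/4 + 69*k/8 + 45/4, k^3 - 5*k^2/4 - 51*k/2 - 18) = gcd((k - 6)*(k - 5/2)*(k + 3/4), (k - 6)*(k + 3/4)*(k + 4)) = k^2 - 21*k/4 - 9/2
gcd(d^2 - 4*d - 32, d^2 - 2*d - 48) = d - 8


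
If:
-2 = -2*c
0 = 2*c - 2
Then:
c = 1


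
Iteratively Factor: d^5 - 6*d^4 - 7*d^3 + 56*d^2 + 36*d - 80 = (d + 2)*(d^4 - 8*d^3 + 9*d^2 + 38*d - 40) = (d - 1)*(d + 2)*(d^3 - 7*d^2 + 2*d + 40) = (d - 1)*(d + 2)^2*(d^2 - 9*d + 20) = (d - 4)*(d - 1)*(d + 2)^2*(d - 5)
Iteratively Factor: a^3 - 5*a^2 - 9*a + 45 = (a + 3)*(a^2 - 8*a + 15) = (a - 3)*(a + 3)*(a - 5)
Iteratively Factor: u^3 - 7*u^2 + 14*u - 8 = (u - 2)*(u^2 - 5*u + 4) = (u - 2)*(u - 1)*(u - 4)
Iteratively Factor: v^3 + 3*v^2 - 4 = (v + 2)*(v^2 + v - 2) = (v + 2)^2*(v - 1)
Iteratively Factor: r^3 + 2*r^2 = (r)*(r^2 + 2*r) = r^2*(r + 2)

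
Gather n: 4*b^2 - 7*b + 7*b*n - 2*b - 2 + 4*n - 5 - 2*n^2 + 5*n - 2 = 4*b^2 - 9*b - 2*n^2 + n*(7*b + 9) - 9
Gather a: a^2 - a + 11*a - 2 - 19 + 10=a^2 + 10*a - 11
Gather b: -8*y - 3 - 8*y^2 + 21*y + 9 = -8*y^2 + 13*y + 6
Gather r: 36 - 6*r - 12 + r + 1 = 25 - 5*r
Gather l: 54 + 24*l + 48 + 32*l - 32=56*l + 70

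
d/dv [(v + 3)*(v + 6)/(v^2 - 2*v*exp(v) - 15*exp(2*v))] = (2*(v + 3)*(v + 6)*(v*exp(v) - v + 15*exp(2*v) + exp(v)) - (2*v + 9)*(-v^2 + 2*v*exp(v) + 15*exp(2*v)))/(-v^2 + 2*v*exp(v) + 15*exp(2*v))^2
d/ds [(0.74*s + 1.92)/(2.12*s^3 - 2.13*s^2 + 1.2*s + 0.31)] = (-3.1376*s^3 - 10.635*s^2 + 8.1792*s - 2.0746)/(4.4944*s^6 - 9.0312*s^5 + 9.6249*s^4 - 3.7976*s^3 + 0.1194*s^2 + 0.744*s + 0.0961)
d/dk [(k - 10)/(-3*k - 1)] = -31/(3*k + 1)^2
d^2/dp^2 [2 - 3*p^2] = -6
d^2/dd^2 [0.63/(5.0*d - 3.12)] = 31.5/(5.0*d - 3.12)^3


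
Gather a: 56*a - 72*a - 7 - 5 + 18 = 6 - 16*a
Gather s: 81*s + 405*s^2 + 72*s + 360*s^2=765*s^2 + 153*s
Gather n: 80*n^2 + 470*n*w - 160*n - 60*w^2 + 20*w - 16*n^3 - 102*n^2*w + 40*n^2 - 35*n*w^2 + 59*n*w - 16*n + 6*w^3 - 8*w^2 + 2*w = -16*n^3 + n^2*(120 - 102*w) + n*(-35*w^2 + 529*w - 176) + 6*w^3 - 68*w^2 + 22*w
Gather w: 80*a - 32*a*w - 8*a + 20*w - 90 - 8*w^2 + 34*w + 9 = 72*a - 8*w^2 + w*(54 - 32*a) - 81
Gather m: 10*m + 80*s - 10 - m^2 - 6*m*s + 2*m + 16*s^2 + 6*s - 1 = -m^2 + m*(12 - 6*s) + 16*s^2 + 86*s - 11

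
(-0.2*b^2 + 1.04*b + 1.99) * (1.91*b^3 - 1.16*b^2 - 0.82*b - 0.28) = -0.382*b^5 + 2.2184*b^4 + 2.7585*b^3 - 3.1052*b^2 - 1.923*b - 0.5572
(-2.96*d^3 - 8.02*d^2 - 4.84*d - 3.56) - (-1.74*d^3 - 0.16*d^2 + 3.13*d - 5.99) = -1.22*d^3 - 7.86*d^2 - 7.97*d + 2.43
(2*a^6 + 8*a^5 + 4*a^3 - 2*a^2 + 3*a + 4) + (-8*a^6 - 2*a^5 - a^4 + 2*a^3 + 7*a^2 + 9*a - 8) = -6*a^6 + 6*a^5 - a^4 + 6*a^3 + 5*a^2 + 12*a - 4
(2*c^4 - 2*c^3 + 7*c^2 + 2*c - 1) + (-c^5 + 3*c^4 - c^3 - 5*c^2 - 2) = -c^5 + 5*c^4 - 3*c^3 + 2*c^2 + 2*c - 3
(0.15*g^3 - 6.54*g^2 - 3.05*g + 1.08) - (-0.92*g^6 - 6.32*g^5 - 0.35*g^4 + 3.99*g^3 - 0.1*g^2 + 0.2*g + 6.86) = 0.92*g^6 + 6.32*g^5 + 0.35*g^4 - 3.84*g^3 - 6.44*g^2 - 3.25*g - 5.78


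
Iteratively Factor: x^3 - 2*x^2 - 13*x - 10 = (x - 5)*(x^2 + 3*x + 2) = (x - 5)*(x + 2)*(x + 1)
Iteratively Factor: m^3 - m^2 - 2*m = (m - 2)*(m^2 + m) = (m - 2)*(m + 1)*(m)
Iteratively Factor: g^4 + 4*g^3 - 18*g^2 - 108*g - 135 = (g + 3)*(g^3 + g^2 - 21*g - 45) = (g - 5)*(g + 3)*(g^2 + 6*g + 9) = (g - 5)*(g + 3)^2*(g + 3)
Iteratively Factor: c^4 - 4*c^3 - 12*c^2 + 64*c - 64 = (c - 4)*(c^3 - 12*c + 16) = (c - 4)*(c + 4)*(c^2 - 4*c + 4) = (c - 4)*(c - 2)*(c + 4)*(c - 2)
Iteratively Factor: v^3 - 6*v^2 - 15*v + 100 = (v - 5)*(v^2 - v - 20) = (v - 5)^2*(v + 4)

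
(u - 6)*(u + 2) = u^2 - 4*u - 12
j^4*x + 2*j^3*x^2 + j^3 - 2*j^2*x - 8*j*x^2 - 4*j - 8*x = (j - 2)*(j + 2)*(j + 2*x)*(j*x + 1)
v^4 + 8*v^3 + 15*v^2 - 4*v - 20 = (v - 1)*(v + 2)^2*(v + 5)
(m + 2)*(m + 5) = m^2 + 7*m + 10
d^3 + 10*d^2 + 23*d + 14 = (d + 1)*(d + 2)*(d + 7)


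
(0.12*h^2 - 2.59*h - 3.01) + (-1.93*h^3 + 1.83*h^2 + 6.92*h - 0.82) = -1.93*h^3 + 1.95*h^2 + 4.33*h - 3.83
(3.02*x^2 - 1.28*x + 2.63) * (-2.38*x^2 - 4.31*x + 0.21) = -7.1876*x^4 - 9.9698*x^3 - 0.1084*x^2 - 11.6041*x + 0.5523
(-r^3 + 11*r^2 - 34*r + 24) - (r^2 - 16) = -r^3 + 10*r^2 - 34*r + 40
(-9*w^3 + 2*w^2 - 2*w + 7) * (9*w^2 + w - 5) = -81*w^5 + 9*w^4 + 29*w^3 + 51*w^2 + 17*w - 35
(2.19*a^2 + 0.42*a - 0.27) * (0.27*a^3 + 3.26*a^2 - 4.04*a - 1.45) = 0.5913*a^5 + 7.2528*a^4 - 7.5513*a^3 - 5.7525*a^2 + 0.4818*a + 0.3915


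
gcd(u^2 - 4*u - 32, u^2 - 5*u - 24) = u - 8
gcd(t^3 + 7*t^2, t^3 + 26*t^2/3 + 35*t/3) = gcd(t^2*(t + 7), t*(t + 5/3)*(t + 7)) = t^2 + 7*t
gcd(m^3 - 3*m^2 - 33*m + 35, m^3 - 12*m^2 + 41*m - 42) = m - 7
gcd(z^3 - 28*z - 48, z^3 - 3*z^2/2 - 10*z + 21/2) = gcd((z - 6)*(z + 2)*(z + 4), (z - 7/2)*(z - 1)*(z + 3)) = 1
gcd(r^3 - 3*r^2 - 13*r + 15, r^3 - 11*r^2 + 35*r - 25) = r^2 - 6*r + 5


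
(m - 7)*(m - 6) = m^2 - 13*m + 42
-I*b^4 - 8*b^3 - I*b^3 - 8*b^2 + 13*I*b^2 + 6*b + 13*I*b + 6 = (b - 6*I)*(b - I)^2*(-I*b - I)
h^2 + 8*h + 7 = (h + 1)*(h + 7)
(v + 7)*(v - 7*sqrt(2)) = v^2 - 7*sqrt(2)*v + 7*v - 49*sqrt(2)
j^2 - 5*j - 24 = (j - 8)*(j + 3)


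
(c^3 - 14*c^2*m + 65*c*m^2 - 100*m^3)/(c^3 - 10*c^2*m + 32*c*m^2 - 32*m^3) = (c^2 - 10*c*m + 25*m^2)/(c^2 - 6*c*m + 8*m^2)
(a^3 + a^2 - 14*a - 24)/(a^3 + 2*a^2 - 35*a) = (a^3 + a^2 - 14*a - 24)/(a*(a^2 + 2*a - 35))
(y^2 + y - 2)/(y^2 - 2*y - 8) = (y - 1)/(y - 4)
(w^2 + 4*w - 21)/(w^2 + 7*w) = (w - 3)/w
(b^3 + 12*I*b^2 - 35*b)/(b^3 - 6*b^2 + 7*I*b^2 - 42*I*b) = (b + 5*I)/(b - 6)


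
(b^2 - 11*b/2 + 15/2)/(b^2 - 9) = (b - 5/2)/(b + 3)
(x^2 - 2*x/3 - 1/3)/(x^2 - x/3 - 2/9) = 3*(x - 1)/(3*x - 2)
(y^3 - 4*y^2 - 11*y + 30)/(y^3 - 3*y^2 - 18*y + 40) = (y + 3)/(y + 4)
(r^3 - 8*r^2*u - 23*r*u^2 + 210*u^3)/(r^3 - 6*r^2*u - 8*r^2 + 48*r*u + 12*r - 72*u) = (r^2 - 2*r*u - 35*u^2)/(r^2 - 8*r + 12)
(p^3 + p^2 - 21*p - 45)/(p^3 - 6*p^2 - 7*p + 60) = (p + 3)/(p - 4)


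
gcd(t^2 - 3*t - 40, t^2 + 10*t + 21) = 1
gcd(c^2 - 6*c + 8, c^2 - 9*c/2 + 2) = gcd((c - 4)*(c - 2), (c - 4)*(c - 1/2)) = c - 4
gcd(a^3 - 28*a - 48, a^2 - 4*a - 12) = a^2 - 4*a - 12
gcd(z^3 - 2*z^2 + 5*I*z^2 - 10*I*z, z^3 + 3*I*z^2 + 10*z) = z^2 + 5*I*z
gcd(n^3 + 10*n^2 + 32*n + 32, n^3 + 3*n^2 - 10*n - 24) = n^2 + 6*n + 8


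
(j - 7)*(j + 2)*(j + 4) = j^3 - j^2 - 34*j - 56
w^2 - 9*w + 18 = (w - 6)*(w - 3)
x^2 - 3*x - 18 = (x - 6)*(x + 3)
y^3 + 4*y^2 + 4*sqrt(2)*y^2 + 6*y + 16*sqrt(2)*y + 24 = (y + 4)*(y + sqrt(2))*(y + 3*sqrt(2))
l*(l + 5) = l^2 + 5*l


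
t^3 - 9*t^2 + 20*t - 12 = (t - 6)*(t - 2)*(t - 1)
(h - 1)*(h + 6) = h^2 + 5*h - 6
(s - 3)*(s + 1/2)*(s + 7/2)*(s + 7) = s^4 + 8*s^3 - 13*s^2/4 - 77*s - 147/4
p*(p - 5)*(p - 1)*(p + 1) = p^4 - 5*p^3 - p^2 + 5*p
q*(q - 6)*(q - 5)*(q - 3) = q^4 - 14*q^3 + 63*q^2 - 90*q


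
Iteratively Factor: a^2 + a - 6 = (a + 3)*(a - 2)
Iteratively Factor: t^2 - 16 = (t - 4)*(t + 4)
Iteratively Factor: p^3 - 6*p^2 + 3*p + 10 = (p + 1)*(p^2 - 7*p + 10) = (p - 5)*(p + 1)*(p - 2)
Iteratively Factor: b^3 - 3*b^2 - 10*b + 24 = (b + 3)*(b^2 - 6*b + 8) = (b - 4)*(b + 3)*(b - 2)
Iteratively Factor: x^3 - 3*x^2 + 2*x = (x - 2)*(x^2 - x) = (x - 2)*(x - 1)*(x)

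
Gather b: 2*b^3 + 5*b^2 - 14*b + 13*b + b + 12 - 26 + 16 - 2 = 2*b^3 + 5*b^2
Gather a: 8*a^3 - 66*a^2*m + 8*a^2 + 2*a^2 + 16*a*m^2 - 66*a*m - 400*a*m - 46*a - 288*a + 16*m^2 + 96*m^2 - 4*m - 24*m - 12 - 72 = 8*a^3 + a^2*(10 - 66*m) + a*(16*m^2 - 466*m - 334) + 112*m^2 - 28*m - 84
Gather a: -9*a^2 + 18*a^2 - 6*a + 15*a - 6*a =9*a^2 + 3*a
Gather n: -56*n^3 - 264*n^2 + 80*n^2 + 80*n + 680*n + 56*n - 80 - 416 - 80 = -56*n^3 - 184*n^2 + 816*n - 576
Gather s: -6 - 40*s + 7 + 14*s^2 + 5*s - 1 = 14*s^2 - 35*s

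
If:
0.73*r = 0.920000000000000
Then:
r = 1.26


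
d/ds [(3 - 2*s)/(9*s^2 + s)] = 3*(6*s^2 - 18*s - 1)/(s^2*(81*s^2 + 18*s + 1))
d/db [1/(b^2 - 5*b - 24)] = (5 - 2*b)/(-b^2 + 5*b + 24)^2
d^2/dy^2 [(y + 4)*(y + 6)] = 2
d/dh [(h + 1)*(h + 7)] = 2*h + 8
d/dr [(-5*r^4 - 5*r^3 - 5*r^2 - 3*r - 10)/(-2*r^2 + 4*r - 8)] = (10*r^5 - 25*r^4 + 60*r^3 + 47*r^2 + 20*r + 32)/(2*(r^4 - 4*r^3 + 12*r^2 - 16*r + 16))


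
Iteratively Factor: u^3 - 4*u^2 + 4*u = (u - 2)*(u^2 - 2*u) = (u - 2)^2*(u)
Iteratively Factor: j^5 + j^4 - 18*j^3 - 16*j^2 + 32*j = (j + 2)*(j^4 - j^3 - 16*j^2 + 16*j) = j*(j + 2)*(j^3 - j^2 - 16*j + 16) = j*(j + 2)*(j + 4)*(j^2 - 5*j + 4) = j*(j - 4)*(j + 2)*(j + 4)*(j - 1)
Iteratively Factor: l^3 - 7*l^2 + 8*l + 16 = (l - 4)*(l^2 - 3*l - 4) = (l - 4)*(l + 1)*(l - 4)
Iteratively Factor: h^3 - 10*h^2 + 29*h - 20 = (h - 1)*(h^2 - 9*h + 20) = (h - 5)*(h - 1)*(h - 4)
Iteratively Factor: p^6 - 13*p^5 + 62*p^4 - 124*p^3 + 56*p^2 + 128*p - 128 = (p - 2)*(p^5 - 11*p^4 + 40*p^3 - 44*p^2 - 32*p + 64) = (p - 2)^2*(p^4 - 9*p^3 + 22*p^2 - 32) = (p - 2)^3*(p^3 - 7*p^2 + 8*p + 16) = (p - 4)*(p - 2)^3*(p^2 - 3*p - 4) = (p - 4)^2*(p - 2)^3*(p + 1)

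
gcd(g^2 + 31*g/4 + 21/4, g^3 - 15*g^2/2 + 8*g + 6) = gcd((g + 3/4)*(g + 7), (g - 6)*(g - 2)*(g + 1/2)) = 1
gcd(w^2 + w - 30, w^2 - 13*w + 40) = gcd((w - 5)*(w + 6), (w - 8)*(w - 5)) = w - 5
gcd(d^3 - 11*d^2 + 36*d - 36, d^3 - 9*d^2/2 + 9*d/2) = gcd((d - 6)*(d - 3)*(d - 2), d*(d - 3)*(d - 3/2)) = d - 3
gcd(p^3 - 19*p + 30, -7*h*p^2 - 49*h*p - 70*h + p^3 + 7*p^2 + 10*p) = p + 5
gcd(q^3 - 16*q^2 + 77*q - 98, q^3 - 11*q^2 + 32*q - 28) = q^2 - 9*q + 14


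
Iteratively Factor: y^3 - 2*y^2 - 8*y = (y)*(y^2 - 2*y - 8) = y*(y + 2)*(y - 4)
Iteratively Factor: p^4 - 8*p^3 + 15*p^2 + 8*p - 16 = (p - 1)*(p^3 - 7*p^2 + 8*p + 16) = (p - 4)*(p - 1)*(p^2 - 3*p - 4) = (p - 4)^2*(p - 1)*(p + 1)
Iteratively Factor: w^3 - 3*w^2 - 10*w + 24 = (w - 4)*(w^2 + w - 6) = (w - 4)*(w - 2)*(w + 3)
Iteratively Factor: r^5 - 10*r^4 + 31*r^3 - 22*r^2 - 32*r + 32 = (r + 1)*(r^4 - 11*r^3 + 42*r^2 - 64*r + 32) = (r - 4)*(r + 1)*(r^3 - 7*r^2 + 14*r - 8) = (r - 4)^2*(r + 1)*(r^2 - 3*r + 2) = (r - 4)^2*(r - 2)*(r + 1)*(r - 1)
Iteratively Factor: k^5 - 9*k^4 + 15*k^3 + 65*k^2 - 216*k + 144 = (k - 3)*(k^4 - 6*k^3 - 3*k^2 + 56*k - 48) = (k - 4)*(k - 3)*(k^3 - 2*k^2 - 11*k + 12) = (k - 4)^2*(k - 3)*(k^2 + 2*k - 3) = (k - 4)^2*(k - 3)*(k - 1)*(k + 3)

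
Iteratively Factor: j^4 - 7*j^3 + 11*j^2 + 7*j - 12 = (j - 3)*(j^3 - 4*j^2 - j + 4) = (j - 3)*(j + 1)*(j^2 - 5*j + 4) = (j - 4)*(j - 3)*(j + 1)*(j - 1)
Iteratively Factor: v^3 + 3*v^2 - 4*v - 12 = (v - 2)*(v^2 + 5*v + 6) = (v - 2)*(v + 2)*(v + 3)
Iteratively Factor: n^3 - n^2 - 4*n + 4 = (n - 2)*(n^2 + n - 2) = (n - 2)*(n - 1)*(n + 2)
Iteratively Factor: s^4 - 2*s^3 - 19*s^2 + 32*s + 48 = (s - 3)*(s^3 + s^2 - 16*s - 16) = (s - 3)*(s + 4)*(s^2 - 3*s - 4) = (s - 3)*(s + 1)*(s + 4)*(s - 4)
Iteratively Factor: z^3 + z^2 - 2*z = (z + 2)*(z^2 - z) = z*(z + 2)*(z - 1)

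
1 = 1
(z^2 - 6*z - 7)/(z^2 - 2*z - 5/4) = 4*(-z^2 + 6*z + 7)/(-4*z^2 + 8*z + 5)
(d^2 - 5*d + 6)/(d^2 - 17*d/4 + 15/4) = 4*(d - 2)/(4*d - 5)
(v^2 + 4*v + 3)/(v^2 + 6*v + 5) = (v + 3)/(v + 5)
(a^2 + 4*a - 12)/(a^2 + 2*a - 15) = (a^2 + 4*a - 12)/(a^2 + 2*a - 15)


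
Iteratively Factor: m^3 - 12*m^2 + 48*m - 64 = (m - 4)*(m^2 - 8*m + 16) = (m - 4)^2*(m - 4)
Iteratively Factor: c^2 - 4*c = (c)*(c - 4)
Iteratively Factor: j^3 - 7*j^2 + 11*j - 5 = (j - 1)*(j^2 - 6*j + 5) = (j - 1)^2*(j - 5)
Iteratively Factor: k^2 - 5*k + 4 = (k - 4)*(k - 1)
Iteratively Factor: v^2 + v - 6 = (v + 3)*(v - 2)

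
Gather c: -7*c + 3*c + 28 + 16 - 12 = 32 - 4*c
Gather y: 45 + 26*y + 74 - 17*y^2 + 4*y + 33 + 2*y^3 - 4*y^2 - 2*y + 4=2*y^3 - 21*y^2 + 28*y + 156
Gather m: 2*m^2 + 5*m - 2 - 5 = 2*m^2 + 5*m - 7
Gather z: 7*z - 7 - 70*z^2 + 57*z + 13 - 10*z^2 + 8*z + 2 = -80*z^2 + 72*z + 8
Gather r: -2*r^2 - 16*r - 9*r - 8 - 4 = -2*r^2 - 25*r - 12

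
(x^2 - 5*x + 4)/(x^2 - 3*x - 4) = (x - 1)/(x + 1)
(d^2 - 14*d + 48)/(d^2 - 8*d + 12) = (d - 8)/(d - 2)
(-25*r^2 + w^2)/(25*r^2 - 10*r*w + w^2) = (-5*r - w)/(5*r - w)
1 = 1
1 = 1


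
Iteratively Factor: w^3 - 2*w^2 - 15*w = (w)*(w^2 - 2*w - 15) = w*(w + 3)*(w - 5)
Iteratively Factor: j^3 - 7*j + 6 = (j + 3)*(j^2 - 3*j + 2) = (j - 1)*(j + 3)*(j - 2)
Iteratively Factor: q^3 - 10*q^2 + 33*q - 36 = (q - 4)*(q^2 - 6*q + 9) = (q - 4)*(q - 3)*(q - 3)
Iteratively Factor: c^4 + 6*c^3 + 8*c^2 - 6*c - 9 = (c + 3)*(c^3 + 3*c^2 - c - 3) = (c - 1)*(c + 3)*(c^2 + 4*c + 3) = (c - 1)*(c + 3)^2*(c + 1)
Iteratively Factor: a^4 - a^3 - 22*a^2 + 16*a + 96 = (a - 3)*(a^3 + 2*a^2 - 16*a - 32) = (a - 4)*(a - 3)*(a^2 + 6*a + 8) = (a - 4)*(a - 3)*(a + 2)*(a + 4)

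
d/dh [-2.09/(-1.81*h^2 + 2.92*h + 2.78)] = (6.1028 - 7.5658*h)/(-1.81*h^2 + 2.92*h + 2.78)^2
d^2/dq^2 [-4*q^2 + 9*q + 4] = -8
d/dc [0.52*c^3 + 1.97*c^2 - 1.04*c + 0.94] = 1.56*c^2 + 3.94*c - 1.04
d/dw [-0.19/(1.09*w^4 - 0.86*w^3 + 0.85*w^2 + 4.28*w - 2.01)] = (0.8284*w^3 - 0.4902*w^2 + 0.323*w + 0.8132)/(1.09*w^4 - 0.86*w^3 + 0.85*w^2 + 4.28*w - 2.01)^2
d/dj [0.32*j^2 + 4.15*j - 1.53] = 0.64*j + 4.15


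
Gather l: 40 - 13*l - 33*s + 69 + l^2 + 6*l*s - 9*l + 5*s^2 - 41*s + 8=l^2 + l*(6*s - 22) + 5*s^2 - 74*s + 117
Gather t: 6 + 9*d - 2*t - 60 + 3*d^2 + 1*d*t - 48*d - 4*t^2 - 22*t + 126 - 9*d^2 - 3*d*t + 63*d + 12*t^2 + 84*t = -6*d^2 + 24*d + 8*t^2 + t*(60 - 2*d) + 72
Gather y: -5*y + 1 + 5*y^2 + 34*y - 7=5*y^2 + 29*y - 6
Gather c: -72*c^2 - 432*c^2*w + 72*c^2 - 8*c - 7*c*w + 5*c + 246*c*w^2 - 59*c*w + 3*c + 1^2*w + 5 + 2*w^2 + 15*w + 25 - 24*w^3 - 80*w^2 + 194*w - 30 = -432*c^2*w + c*(246*w^2 - 66*w) - 24*w^3 - 78*w^2 + 210*w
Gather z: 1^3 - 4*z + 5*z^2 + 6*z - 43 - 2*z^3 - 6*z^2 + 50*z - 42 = -2*z^3 - z^2 + 52*z - 84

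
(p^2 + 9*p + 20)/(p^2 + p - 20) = (p + 4)/(p - 4)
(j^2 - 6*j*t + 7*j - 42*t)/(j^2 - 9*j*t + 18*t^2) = (-j - 7)/(-j + 3*t)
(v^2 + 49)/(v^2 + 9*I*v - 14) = (v - 7*I)/(v + 2*I)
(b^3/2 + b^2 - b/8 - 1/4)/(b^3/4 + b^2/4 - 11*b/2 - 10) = (2*b^2 - 1/2)/(b^2 - b - 20)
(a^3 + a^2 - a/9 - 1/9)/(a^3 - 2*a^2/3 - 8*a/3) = (-9*a^3 - 9*a^2 + a + 1)/(3*a*(-3*a^2 + 2*a + 8))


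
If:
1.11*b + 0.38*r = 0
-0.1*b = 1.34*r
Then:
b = 0.00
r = 0.00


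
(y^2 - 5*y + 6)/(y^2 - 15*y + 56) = (y^2 - 5*y + 6)/(y^2 - 15*y + 56)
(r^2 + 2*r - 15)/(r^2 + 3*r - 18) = (r + 5)/(r + 6)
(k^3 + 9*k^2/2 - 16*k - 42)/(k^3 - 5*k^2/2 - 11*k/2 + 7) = (k + 6)/(k - 1)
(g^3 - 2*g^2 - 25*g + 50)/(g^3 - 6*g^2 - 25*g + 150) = (g - 2)/(g - 6)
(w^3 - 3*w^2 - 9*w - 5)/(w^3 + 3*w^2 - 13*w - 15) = (w^2 - 4*w - 5)/(w^2 + 2*w - 15)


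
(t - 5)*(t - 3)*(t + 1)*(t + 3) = t^4 - 4*t^3 - 14*t^2 + 36*t + 45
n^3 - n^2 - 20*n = n*(n - 5)*(n + 4)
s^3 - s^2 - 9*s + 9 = (s - 3)*(s - 1)*(s + 3)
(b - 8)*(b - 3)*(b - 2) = b^3 - 13*b^2 + 46*b - 48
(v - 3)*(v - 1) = v^2 - 4*v + 3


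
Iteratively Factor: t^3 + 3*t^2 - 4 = (t + 2)*(t^2 + t - 2) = (t - 1)*(t + 2)*(t + 2)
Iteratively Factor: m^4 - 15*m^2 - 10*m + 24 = (m - 1)*(m^3 + m^2 - 14*m - 24) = (m - 1)*(m + 3)*(m^2 - 2*m - 8) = (m - 4)*(m - 1)*(m + 3)*(m + 2)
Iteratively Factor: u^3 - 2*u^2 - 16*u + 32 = (u - 4)*(u^2 + 2*u - 8) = (u - 4)*(u + 4)*(u - 2)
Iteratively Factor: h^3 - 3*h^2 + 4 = (h - 2)*(h^2 - h - 2) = (h - 2)^2*(h + 1)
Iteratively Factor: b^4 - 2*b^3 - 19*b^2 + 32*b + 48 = (b + 1)*(b^3 - 3*b^2 - 16*b + 48) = (b - 3)*(b + 1)*(b^2 - 16) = (b - 4)*(b - 3)*(b + 1)*(b + 4)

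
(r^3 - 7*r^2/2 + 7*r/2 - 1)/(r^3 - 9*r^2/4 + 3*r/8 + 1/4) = 4*(r - 1)/(4*r + 1)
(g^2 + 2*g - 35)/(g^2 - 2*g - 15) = (g + 7)/(g + 3)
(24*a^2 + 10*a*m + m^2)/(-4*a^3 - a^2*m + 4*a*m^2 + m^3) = (-6*a - m)/(a^2 - m^2)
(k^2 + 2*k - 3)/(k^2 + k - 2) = (k + 3)/(k + 2)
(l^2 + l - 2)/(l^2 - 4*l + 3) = (l + 2)/(l - 3)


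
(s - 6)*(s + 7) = s^2 + s - 42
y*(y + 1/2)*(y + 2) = y^3 + 5*y^2/2 + y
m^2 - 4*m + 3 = (m - 3)*(m - 1)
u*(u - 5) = u^2 - 5*u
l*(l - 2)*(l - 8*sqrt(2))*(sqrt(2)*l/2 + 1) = sqrt(2)*l^4/2 - 7*l^3 - sqrt(2)*l^3 - 8*sqrt(2)*l^2 + 14*l^2 + 16*sqrt(2)*l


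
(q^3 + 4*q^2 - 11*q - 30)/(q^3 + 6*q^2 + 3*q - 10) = (q - 3)/(q - 1)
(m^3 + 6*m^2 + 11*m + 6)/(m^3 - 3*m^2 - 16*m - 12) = (m + 3)/(m - 6)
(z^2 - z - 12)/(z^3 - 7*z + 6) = (z - 4)/(z^2 - 3*z + 2)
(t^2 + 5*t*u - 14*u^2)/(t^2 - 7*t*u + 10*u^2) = (t + 7*u)/(t - 5*u)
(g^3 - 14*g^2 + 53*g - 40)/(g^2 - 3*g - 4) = (-g^3 + 14*g^2 - 53*g + 40)/(-g^2 + 3*g + 4)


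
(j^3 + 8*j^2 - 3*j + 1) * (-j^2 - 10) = -j^5 - 8*j^4 - 7*j^3 - 81*j^2 + 30*j - 10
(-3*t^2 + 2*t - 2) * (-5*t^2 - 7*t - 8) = 15*t^4 + 11*t^3 + 20*t^2 - 2*t + 16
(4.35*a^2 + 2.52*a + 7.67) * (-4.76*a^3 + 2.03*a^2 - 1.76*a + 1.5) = -20.706*a^5 - 3.1647*a^4 - 39.0496*a^3 + 17.6599*a^2 - 9.7192*a + 11.505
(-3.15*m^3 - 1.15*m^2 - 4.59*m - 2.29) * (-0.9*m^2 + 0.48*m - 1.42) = 2.835*m^5 - 0.477*m^4 + 8.052*m^3 + 1.4908*m^2 + 5.4186*m + 3.2518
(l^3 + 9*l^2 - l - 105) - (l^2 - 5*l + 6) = l^3 + 8*l^2 + 4*l - 111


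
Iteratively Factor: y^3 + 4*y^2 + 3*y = (y + 3)*(y^2 + y) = (y + 1)*(y + 3)*(y)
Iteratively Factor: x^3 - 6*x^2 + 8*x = (x - 4)*(x^2 - 2*x) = x*(x - 4)*(x - 2)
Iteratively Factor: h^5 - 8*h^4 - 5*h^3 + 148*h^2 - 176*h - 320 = (h - 4)*(h^4 - 4*h^3 - 21*h^2 + 64*h + 80) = (h - 4)*(h + 4)*(h^3 - 8*h^2 + 11*h + 20) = (h - 4)^2*(h + 4)*(h^2 - 4*h - 5) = (h - 4)^2*(h + 1)*(h + 4)*(h - 5)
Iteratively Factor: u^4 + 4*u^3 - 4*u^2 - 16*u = (u - 2)*(u^3 + 6*u^2 + 8*u) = u*(u - 2)*(u^2 + 6*u + 8) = u*(u - 2)*(u + 4)*(u + 2)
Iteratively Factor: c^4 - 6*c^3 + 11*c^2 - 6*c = (c - 3)*(c^3 - 3*c^2 + 2*c) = (c - 3)*(c - 2)*(c^2 - c) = c*(c - 3)*(c - 2)*(c - 1)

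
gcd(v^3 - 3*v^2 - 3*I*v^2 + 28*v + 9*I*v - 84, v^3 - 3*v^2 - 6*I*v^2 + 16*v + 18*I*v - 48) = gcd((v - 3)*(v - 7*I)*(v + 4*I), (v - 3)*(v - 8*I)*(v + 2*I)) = v - 3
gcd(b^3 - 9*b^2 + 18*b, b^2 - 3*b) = b^2 - 3*b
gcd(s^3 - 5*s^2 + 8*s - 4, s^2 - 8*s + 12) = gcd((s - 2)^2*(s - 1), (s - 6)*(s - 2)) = s - 2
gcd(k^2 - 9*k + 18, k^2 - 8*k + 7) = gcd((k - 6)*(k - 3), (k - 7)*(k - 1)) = 1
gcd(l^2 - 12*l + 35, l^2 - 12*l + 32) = 1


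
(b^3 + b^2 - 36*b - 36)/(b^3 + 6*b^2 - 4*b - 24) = (b^2 - 5*b - 6)/(b^2 - 4)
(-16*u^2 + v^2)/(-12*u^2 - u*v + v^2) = (4*u + v)/(3*u + v)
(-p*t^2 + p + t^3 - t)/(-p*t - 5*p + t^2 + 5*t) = (t^2 - 1)/(t + 5)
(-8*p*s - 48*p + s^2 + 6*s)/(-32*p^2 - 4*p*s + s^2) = (s + 6)/(4*p + s)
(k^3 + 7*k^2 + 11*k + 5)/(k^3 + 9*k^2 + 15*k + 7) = (k + 5)/(k + 7)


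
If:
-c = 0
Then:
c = 0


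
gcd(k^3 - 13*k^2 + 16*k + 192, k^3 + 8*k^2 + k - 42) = k + 3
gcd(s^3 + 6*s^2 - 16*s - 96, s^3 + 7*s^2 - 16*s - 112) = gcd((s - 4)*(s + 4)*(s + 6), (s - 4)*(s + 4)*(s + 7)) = s^2 - 16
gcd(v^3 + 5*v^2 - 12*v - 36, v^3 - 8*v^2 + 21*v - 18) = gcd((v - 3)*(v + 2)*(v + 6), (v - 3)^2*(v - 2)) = v - 3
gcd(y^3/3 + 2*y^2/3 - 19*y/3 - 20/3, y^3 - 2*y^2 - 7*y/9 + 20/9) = y + 1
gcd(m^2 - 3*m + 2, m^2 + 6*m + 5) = 1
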